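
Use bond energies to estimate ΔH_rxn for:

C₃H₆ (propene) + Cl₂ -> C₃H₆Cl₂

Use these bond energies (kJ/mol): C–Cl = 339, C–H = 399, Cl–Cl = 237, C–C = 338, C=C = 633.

Bonds broken (reactants):
  C–C: 1 × 338 = 338
  C–H: 6 × 399 = 2394
  C=C: 1 × 633 = 633
  Cl–Cl: 1 × 237 = 237
  Σ(broken) = 3602 kJ
Bonds formed (products):
  C–C: 2 × 338 = 676
  C–Cl: 2 × 339 = 678
  C–H: 6 × 399 = 2394
  Σ(formed) = 3748 kJ
ΔH = Σ(broken) − Σ(formed) = 3602 − 3748 = −146 kJ

ΔH ≈ −146 kJ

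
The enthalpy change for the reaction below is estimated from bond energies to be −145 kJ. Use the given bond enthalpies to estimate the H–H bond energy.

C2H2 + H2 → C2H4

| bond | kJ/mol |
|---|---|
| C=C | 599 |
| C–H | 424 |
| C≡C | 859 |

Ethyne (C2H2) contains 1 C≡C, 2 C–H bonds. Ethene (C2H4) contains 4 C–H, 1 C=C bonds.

D(H–H) ≈ 443 kJ/mol

Let D be the H–H bond energy.
Σ(broken) = 1×859 + 2×424 + 1×D = 1707 + D
Σ(formed) = 4×424 + 1×599 = 2295
ΔH = Σ(broken) − Σ(formed) = (1707 + D) − (2295) = −588 + D
Setting this equal to −145 kJ gives D = 443 kJ/mol.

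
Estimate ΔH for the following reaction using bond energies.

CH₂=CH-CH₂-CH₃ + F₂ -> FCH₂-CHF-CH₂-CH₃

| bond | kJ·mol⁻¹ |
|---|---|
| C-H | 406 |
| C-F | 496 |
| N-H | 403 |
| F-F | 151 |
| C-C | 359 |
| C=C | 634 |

Bonds broken (reactants):
  C-C: 2 × 359 = 718
  C-H: 8 × 406 = 3248
  C=C: 1 × 634 = 634
  F-F: 1 × 151 = 151
  Σ(broken) = 4751 kJ
Bonds formed (products):
  C-C: 3 × 359 = 1077
  C-F: 2 × 496 = 992
  C-H: 8 × 406 = 3248
  Σ(formed) = 5317 kJ
ΔH = Σ(broken) − Σ(formed) = 4751 − 5317 = −566 kJ

ΔH ≈ −566 kJ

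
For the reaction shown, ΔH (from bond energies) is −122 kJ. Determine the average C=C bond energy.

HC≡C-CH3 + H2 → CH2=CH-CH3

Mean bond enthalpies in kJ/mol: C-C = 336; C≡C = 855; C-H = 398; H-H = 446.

D(C=C) ≈ 627 kJ/mol

Let D be the C=C bond energy.
Σ(broken) = 1×855 + 1×336 + 4×398 + 1×446 = 3229
Σ(formed) = 1×336 + 6×398 + 1×D = 2724 + D
ΔH = Σ(broken) − Σ(formed) = (3229) − (2724 + D) = +505 − D
Setting this equal to −122 kJ gives D = 627 kJ/mol.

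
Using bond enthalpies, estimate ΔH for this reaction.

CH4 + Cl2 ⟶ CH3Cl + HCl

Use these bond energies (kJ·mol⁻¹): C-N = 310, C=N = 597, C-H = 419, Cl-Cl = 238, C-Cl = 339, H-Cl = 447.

ΔH ≈ −129 kJ

Bonds broken (reactants):
  C-H: 4 × 419 = 1676
  Cl-Cl: 1 × 238 = 238
  Σ(broken) = 1914 kJ
Bonds formed (products):
  C-Cl: 1 × 339 = 339
  C-H: 3 × 419 = 1257
  H-Cl: 1 × 447 = 447
  Σ(formed) = 2043 kJ
ΔH = Σ(broken) − Σ(formed) = 1914 − 2043 = −129 kJ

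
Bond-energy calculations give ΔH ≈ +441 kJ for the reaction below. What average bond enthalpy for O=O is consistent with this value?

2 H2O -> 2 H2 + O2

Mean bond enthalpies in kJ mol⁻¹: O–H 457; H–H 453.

Let D be the O=O bond energy.
Σ(broken) = 4×457 = 1828
Σ(formed) = 2×453 + 1×D = 906 + D
ΔH = Σ(broken) − Σ(formed) = (1828) − (906 + D) = +922 − D
Setting this equal to +441 kJ gives D = 481 kJ/mol.

D(O=O) ≈ 481 kJ/mol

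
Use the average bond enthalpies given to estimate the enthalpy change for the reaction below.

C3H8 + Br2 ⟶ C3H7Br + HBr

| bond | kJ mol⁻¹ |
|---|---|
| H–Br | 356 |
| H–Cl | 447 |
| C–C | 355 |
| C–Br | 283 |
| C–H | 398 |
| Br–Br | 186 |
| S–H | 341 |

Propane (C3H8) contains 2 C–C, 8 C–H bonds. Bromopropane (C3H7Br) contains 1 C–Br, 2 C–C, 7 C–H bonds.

ΔH ≈ −55 kJ

Bonds broken (reactants):
  Br–Br: 1 × 186 = 186
  C–C: 2 × 355 = 710
  C–H: 8 × 398 = 3184
  Σ(broken) = 4080 kJ
Bonds formed (products):
  C–Br: 1 × 283 = 283
  C–C: 2 × 355 = 710
  C–H: 7 × 398 = 2786
  H–Br: 1 × 356 = 356
  Σ(formed) = 4135 kJ
ΔH = Σ(broken) − Σ(formed) = 4080 − 4135 = −55 kJ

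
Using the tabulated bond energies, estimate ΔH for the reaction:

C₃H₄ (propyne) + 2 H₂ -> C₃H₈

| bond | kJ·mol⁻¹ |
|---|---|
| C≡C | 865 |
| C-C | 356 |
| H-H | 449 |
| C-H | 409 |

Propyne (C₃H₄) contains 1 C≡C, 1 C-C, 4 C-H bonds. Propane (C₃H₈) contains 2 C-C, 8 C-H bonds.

Bonds broken (reactants):
  C≡C: 1 × 865 = 865
  C-C: 1 × 356 = 356
  C-H: 4 × 409 = 1636
  H-H: 2 × 449 = 898
  Σ(broken) = 3755 kJ
Bonds formed (products):
  C-C: 2 × 356 = 712
  C-H: 8 × 409 = 3272
  Σ(formed) = 3984 kJ
ΔH = Σ(broken) − Σ(formed) = 3755 − 3984 = −229 kJ

ΔH ≈ −229 kJ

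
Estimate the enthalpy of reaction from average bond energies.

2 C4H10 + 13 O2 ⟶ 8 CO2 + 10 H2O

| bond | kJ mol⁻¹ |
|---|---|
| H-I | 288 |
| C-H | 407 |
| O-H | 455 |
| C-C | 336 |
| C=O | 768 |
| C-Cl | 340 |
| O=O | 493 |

Bonds broken (reactants):
  C-C: 6 × 336 = 2016
  C-H: 20 × 407 = 8140
  O=O: 13 × 493 = 6409
  Σ(broken) = 16565 kJ
Bonds formed (products):
  C=O: 16 × 768 = 12288
  O-H: 20 × 455 = 9100
  Σ(formed) = 21388 kJ
ΔH = Σ(broken) − Σ(formed) = 16565 − 21388 = −4823 kJ

ΔH ≈ −4823 kJ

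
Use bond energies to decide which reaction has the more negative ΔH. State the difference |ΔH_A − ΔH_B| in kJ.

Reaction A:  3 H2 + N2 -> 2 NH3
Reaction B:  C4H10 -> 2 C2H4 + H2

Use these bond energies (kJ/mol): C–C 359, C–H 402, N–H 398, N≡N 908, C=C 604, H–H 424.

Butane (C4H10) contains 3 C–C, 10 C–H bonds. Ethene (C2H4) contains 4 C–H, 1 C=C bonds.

Reaction A:
  Bonds broken (reactants):
    H–H: 3 × 424 = 1272
    N≡N: 1 × 908 = 908
    Σ(broken) = 2180 kJ
  Bonds formed (products):
    N–H: 6 × 398 = 2388
    Σ(formed) = 2388 kJ
  ΔH_A = 2180 − 2388 = −208 kJ
Reaction B:
  Bonds broken (reactants):
    C–C: 3 × 359 = 1077
    C–H: 10 × 402 = 4020
    Σ(broken) = 5097 kJ
  Bonds formed (products):
    C–H: 8 × 402 = 3216
    C=C: 2 × 604 = 1208
    H–H: 1 × 424 = 424
    Σ(formed) = 4848 kJ
  ΔH_B = 5097 − 4848 = +249 kJ
ΔH_A − ΔH_B = −457 kJ, so reaction A has the more negative ΔH; |ΔH_A − ΔH_B| = 457 kJ.

Reaction A, by 457 kJ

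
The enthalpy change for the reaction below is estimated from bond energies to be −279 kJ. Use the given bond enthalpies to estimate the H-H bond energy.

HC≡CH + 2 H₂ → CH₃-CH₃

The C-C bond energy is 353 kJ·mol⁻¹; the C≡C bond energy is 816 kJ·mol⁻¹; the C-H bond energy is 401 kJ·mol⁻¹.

D(H-H) ≈ 431 kJ/mol

Let D be the H-H bond energy.
Σ(broken) = 1×816 + 2×401 + 2×D = 1618 + 2D
Σ(formed) = 1×353 + 6×401 = 2759
ΔH = Σ(broken) − Σ(formed) = (1618 + 2D) − (2759) = −1141 + 2D
Setting this equal to −279 kJ gives 2D = 862, so D = 431 kJ/mol.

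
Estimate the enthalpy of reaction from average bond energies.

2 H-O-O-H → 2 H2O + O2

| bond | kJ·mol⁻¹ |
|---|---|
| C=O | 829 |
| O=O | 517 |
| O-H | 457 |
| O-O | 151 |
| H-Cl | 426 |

ΔH ≈ −215 kJ

Bonds broken (reactants):
  O-H: 4 × 457 = 1828
  O-O: 2 × 151 = 302
  Σ(broken) = 2130 kJ
Bonds formed (products):
  O-H: 4 × 457 = 1828
  O=O: 1 × 517 = 517
  Σ(formed) = 2345 kJ
ΔH = Σ(broken) − Σ(formed) = 2130 − 2345 = −215 kJ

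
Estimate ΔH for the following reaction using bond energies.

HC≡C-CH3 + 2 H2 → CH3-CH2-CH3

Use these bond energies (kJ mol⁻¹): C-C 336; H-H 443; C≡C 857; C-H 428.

Bonds broken (reactants):
  C≡C: 1 × 857 = 857
  C-C: 1 × 336 = 336
  C-H: 4 × 428 = 1712
  H-H: 2 × 443 = 886
  Σ(broken) = 3791 kJ
Bonds formed (products):
  C-C: 2 × 336 = 672
  C-H: 8 × 428 = 3424
  Σ(formed) = 4096 kJ
ΔH = Σ(broken) − Σ(formed) = 3791 − 4096 = −305 kJ

ΔH ≈ −305 kJ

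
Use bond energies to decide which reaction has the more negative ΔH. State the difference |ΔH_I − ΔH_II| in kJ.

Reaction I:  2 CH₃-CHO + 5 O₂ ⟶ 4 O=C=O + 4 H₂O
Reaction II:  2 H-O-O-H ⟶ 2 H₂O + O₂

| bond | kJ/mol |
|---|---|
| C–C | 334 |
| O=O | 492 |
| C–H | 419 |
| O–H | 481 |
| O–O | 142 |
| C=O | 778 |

Reaction I:
  Bonds broken (reactants):
    C–C: 2 × 334 = 668
    C–H: 8 × 419 = 3352
    C=O: 2 × 778 = 1556
    O=O: 5 × 492 = 2460
    Σ(broken) = 8036 kJ
  Bonds formed (products):
    C=O: 8 × 778 = 6224
    O–H: 8 × 481 = 3848
    Σ(formed) = 10072 kJ
  ΔH_I = 8036 − 10072 = −2036 kJ
Reaction II:
  Bonds broken (reactants):
    O–H: 4 × 481 = 1924
    O–O: 2 × 142 = 284
    Σ(broken) = 2208 kJ
  Bonds formed (products):
    O–H: 4 × 481 = 1924
    O=O: 1 × 492 = 492
    Σ(formed) = 2416 kJ
  ΔH_II = 2208 − 2416 = −208 kJ
ΔH_I − ΔH_II = −1828 kJ, so reaction I has the more negative ΔH; |ΔH_I − ΔH_II| = 1828 kJ.

Reaction I, by 1828 kJ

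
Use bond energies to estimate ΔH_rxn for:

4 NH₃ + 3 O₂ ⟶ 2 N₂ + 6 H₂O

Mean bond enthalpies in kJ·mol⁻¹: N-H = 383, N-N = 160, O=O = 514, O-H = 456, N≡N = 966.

Bonds broken (reactants):
  N-H: 12 × 383 = 4596
  O=O: 3 × 514 = 1542
  Σ(broken) = 6138 kJ
Bonds formed (products):
  N≡N: 2 × 966 = 1932
  O-H: 12 × 456 = 5472
  Σ(formed) = 7404 kJ
ΔH = Σ(broken) − Σ(formed) = 6138 − 7404 = −1266 kJ

ΔH ≈ −1266 kJ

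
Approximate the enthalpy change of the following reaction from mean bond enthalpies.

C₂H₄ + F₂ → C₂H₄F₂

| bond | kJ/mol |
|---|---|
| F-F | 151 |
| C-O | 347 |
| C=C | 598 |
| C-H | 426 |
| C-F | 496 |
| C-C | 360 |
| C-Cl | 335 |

Bonds broken (reactants):
  C-H: 4 × 426 = 1704
  C=C: 1 × 598 = 598
  F-F: 1 × 151 = 151
  Σ(broken) = 2453 kJ
Bonds formed (products):
  C-C: 1 × 360 = 360
  C-F: 2 × 496 = 992
  C-H: 4 × 426 = 1704
  Σ(formed) = 3056 kJ
ΔH = Σ(broken) − Σ(formed) = 2453 − 3056 = −603 kJ

ΔH ≈ −603 kJ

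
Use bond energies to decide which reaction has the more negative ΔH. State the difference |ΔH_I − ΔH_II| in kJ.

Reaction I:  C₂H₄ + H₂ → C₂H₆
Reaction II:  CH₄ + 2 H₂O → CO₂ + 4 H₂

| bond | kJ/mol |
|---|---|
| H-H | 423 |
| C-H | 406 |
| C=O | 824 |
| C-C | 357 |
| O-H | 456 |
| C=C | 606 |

Reaction I, by 248 kJ

Reaction I:
  Bonds broken (reactants):
    C-H: 4 × 406 = 1624
    C=C: 1 × 606 = 606
    H-H: 1 × 423 = 423
    Σ(broken) = 2653 kJ
  Bonds formed (products):
    C-C: 1 × 357 = 357
    C-H: 6 × 406 = 2436
    Σ(formed) = 2793 kJ
  ΔH_I = 2653 − 2793 = −140 kJ
Reaction II:
  Bonds broken (reactants):
    C-H: 4 × 406 = 1624
    O-H: 4 × 456 = 1824
    Σ(broken) = 3448 kJ
  Bonds formed (products):
    C=O: 2 × 824 = 1648
    H-H: 4 × 423 = 1692
    Σ(formed) = 3340 kJ
  ΔH_II = 3448 − 3340 = +108 kJ
ΔH_I − ΔH_II = −248 kJ, so reaction I has the more negative ΔH; |ΔH_I − ΔH_II| = 248 kJ.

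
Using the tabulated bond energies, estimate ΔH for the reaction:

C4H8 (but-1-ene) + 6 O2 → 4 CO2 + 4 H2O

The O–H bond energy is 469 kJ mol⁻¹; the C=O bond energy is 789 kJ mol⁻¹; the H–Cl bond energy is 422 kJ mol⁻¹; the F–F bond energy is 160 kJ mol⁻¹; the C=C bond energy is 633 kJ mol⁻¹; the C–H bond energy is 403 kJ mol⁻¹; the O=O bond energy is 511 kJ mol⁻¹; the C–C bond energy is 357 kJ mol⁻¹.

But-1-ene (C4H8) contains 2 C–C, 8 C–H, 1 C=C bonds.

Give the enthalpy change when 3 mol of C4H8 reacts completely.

ΔH = −7281 kJ

Bonds broken (reactants):
  C–C: 2 × 357 = 714
  C–H: 8 × 403 = 3224
  C=C: 1 × 633 = 633
  O=O: 6 × 511 = 3066
  Σ(broken) = 7637 kJ
Bonds formed (products):
  C=O: 8 × 789 = 6312
  O–H: 8 × 469 = 3752
  Σ(formed) = 10064 kJ
ΔH = Σ(broken) − Σ(formed) = 7637 − 10064 = −2427 kJ
For 3× the reaction as written: 3 × (−2427) = −7281 kJ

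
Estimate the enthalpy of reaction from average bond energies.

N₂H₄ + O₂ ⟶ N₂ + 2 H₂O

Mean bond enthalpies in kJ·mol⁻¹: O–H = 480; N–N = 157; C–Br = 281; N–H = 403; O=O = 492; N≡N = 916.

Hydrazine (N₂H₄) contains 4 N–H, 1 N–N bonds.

ΔH ≈ −575 kJ

Bonds broken (reactants):
  N–H: 4 × 403 = 1612
  N–N: 1 × 157 = 157
  O=O: 1 × 492 = 492
  Σ(broken) = 2261 kJ
Bonds formed (products):
  N≡N: 1 × 916 = 916
  O–H: 4 × 480 = 1920
  Σ(formed) = 2836 kJ
ΔH = Σ(broken) − Σ(formed) = 2261 − 2836 = −575 kJ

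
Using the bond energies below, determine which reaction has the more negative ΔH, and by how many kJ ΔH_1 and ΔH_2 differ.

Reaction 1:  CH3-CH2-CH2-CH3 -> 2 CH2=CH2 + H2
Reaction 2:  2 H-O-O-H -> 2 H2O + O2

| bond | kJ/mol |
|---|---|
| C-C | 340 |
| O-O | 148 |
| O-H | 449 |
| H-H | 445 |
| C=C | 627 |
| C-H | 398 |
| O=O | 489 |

Reaction 1:
  Bonds broken (reactants):
    C-C: 3 × 340 = 1020
    C-H: 10 × 398 = 3980
    Σ(broken) = 5000 kJ
  Bonds formed (products):
    C-H: 8 × 398 = 3184
    C=C: 2 × 627 = 1254
    H-H: 1 × 445 = 445
    Σ(formed) = 4883 kJ
  ΔH_1 = 5000 − 4883 = +117 kJ
Reaction 2:
  Bonds broken (reactants):
    O-H: 4 × 449 = 1796
    O-O: 2 × 148 = 296
    Σ(broken) = 2092 kJ
  Bonds formed (products):
    O-H: 4 × 449 = 1796
    O=O: 1 × 489 = 489
    Σ(formed) = 2285 kJ
  ΔH_2 = 2092 − 2285 = −193 kJ
ΔH_1 − ΔH_2 = +310 kJ, so reaction 2 has the more negative ΔH; |ΔH_1 − ΔH_2| = 310 kJ.

Reaction 2, by 310 kJ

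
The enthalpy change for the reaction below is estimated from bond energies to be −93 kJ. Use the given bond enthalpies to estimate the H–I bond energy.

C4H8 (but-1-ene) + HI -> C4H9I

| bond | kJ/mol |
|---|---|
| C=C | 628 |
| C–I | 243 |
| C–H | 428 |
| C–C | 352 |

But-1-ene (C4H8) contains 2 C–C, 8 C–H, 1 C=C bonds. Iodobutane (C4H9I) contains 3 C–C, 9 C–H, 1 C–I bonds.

Let D be the H–I bond energy.
Σ(broken) = 2×352 + 8×428 + 1×628 + 1×D = 4756 + D
Σ(formed) = 3×352 + 9×428 + 1×243 = 5151
ΔH = Σ(broken) − Σ(formed) = (4756 + D) − (5151) = −395 + D
Setting this equal to −93 kJ gives D = 302 kJ/mol.

D(H–I) ≈ 302 kJ/mol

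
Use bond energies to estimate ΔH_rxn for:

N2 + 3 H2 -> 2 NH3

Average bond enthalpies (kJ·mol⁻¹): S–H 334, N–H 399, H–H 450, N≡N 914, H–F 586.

ΔH ≈ −130 kJ

Bonds broken (reactants):
  H–H: 3 × 450 = 1350
  N≡N: 1 × 914 = 914
  Σ(broken) = 2264 kJ
Bonds formed (products):
  N–H: 6 × 399 = 2394
  Σ(formed) = 2394 kJ
ΔH = Σ(broken) − Σ(formed) = 2264 − 2394 = −130 kJ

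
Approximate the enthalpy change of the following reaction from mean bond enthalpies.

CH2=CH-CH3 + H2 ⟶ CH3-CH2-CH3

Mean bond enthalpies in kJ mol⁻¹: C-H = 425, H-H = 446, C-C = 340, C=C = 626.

ΔH ≈ −118 kJ

Bonds broken (reactants):
  C-C: 1 × 340 = 340
  C-H: 6 × 425 = 2550
  C=C: 1 × 626 = 626
  H-H: 1 × 446 = 446
  Σ(broken) = 3962 kJ
Bonds formed (products):
  C-C: 2 × 340 = 680
  C-H: 8 × 425 = 3400
  Σ(formed) = 4080 kJ
ΔH = Σ(broken) − Σ(formed) = 3962 − 4080 = −118 kJ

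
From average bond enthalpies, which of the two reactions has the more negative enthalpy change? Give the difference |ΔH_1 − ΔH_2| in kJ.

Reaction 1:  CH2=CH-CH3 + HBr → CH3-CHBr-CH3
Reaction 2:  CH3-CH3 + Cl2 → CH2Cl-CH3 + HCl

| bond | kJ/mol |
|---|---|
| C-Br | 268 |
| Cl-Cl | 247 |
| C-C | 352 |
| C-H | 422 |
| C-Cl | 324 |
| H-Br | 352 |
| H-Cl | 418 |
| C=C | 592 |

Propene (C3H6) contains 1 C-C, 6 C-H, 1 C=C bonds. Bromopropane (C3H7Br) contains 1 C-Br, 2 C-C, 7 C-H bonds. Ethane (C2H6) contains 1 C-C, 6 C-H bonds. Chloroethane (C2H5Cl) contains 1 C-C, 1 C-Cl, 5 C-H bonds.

Reaction 1, by 25 kJ

Reaction 1:
  Bonds broken (reactants):
    C-C: 1 × 352 = 352
    C-H: 6 × 422 = 2532
    C=C: 1 × 592 = 592
    H-Br: 1 × 352 = 352
    Σ(broken) = 3828 kJ
  Bonds formed (products):
    C-Br: 1 × 268 = 268
    C-C: 2 × 352 = 704
    C-H: 7 × 422 = 2954
    Σ(formed) = 3926 kJ
  ΔH_1 = 3828 − 3926 = −98 kJ
Reaction 2:
  Bonds broken (reactants):
    C-C: 1 × 352 = 352
    C-H: 6 × 422 = 2532
    Cl-Cl: 1 × 247 = 247
    Σ(broken) = 3131 kJ
  Bonds formed (products):
    C-C: 1 × 352 = 352
    C-Cl: 1 × 324 = 324
    C-H: 5 × 422 = 2110
    H-Cl: 1 × 418 = 418
    Σ(formed) = 3204 kJ
  ΔH_2 = 3131 − 3204 = −73 kJ
ΔH_1 − ΔH_2 = −25 kJ, so reaction 1 has the more negative ΔH; |ΔH_1 − ΔH_2| = 25 kJ.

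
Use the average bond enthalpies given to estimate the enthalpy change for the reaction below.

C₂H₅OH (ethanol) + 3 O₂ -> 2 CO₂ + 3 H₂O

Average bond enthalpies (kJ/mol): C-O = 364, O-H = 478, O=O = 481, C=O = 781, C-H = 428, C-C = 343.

ΔH ≈ −1224 kJ

Bonds broken (reactants):
  C-C: 1 × 343 = 343
  C-H: 5 × 428 = 2140
  C-O: 1 × 364 = 364
  O-H: 1 × 478 = 478
  O=O: 3 × 481 = 1443
  Σ(broken) = 4768 kJ
Bonds formed (products):
  C=O: 4 × 781 = 3124
  O-H: 6 × 478 = 2868
  Σ(formed) = 5992 kJ
ΔH = Σ(broken) − Σ(formed) = 4768 − 5992 = −1224 kJ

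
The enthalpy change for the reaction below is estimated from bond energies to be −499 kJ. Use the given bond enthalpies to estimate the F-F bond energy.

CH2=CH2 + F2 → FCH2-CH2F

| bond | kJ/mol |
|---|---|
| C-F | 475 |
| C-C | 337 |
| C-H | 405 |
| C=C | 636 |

D(F-F) ≈ 152 kJ/mol

Let D be the F-F bond energy.
Σ(broken) = 4×405 + 1×636 + 1×D = 2256 + D
Σ(formed) = 1×337 + 2×475 + 4×405 = 2907
ΔH = Σ(broken) − Σ(formed) = (2256 + D) − (2907) = −651 + D
Setting this equal to −499 kJ gives D = 152 kJ/mol.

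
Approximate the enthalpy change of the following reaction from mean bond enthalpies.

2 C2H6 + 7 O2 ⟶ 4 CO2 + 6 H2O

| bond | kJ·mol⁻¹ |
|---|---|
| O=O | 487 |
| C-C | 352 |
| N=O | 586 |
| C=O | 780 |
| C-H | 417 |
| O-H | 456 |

Bonds broken (reactants):
  C-C: 2 × 352 = 704
  C-H: 12 × 417 = 5004
  O=O: 7 × 487 = 3409
  Σ(broken) = 9117 kJ
Bonds formed (products):
  C=O: 8 × 780 = 6240
  O-H: 12 × 456 = 5472
  Σ(formed) = 11712 kJ
ΔH = Σ(broken) − Σ(formed) = 9117 − 11712 = −2595 kJ

ΔH ≈ −2595 kJ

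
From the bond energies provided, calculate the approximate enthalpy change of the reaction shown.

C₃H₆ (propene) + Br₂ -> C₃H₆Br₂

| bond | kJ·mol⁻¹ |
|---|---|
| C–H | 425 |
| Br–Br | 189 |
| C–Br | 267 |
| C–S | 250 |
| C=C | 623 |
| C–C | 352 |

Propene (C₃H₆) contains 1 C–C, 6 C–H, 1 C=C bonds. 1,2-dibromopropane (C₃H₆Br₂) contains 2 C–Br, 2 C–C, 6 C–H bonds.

ΔH ≈ −74 kJ

Bonds broken (reactants):
  Br–Br: 1 × 189 = 189
  C–C: 1 × 352 = 352
  C–H: 6 × 425 = 2550
  C=C: 1 × 623 = 623
  Σ(broken) = 3714 kJ
Bonds formed (products):
  C–Br: 2 × 267 = 534
  C–C: 2 × 352 = 704
  C–H: 6 × 425 = 2550
  Σ(formed) = 3788 kJ
ΔH = Σ(broken) − Σ(formed) = 3714 − 3788 = −74 kJ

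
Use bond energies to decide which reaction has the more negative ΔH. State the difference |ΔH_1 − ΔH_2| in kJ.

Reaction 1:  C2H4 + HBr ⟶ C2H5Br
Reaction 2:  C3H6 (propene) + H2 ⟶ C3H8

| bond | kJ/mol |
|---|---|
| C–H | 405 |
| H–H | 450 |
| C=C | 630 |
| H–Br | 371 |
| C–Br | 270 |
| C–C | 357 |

Reaction 1:
  Bonds broken (reactants):
    C–H: 4 × 405 = 1620
    C=C: 1 × 630 = 630
    H–Br: 1 × 371 = 371
    Σ(broken) = 2621 kJ
  Bonds formed (products):
    C–Br: 1 × 270 = 270
    C–C: 1 × 357 = 357
    C–H: 5 × 405 = 2025
    Σ(formed) = 2652 kJ
  ΔH_1 = 2621 − 2652 = −31 kJ
Reaction 2:
  Bonds broken (reactants):
    C–C: 1 × 357 = 357
    C–H: 6 × 405 = 2430
    C=C: 1 × 630 = 630
    H–H: 1 × 450 = 450
    Σ(broken) = 3867 kJ
  Bonds formed (products):
    C–C: 2 × 357 = 714
    C–H: 8 × 405 = 3240
    Σ(formed) = 3954 kJ
  ΔH_2 = 3867 − 3954 = −87 kJ
ΔH_1 − ΔH_2 = +56 kJ, so reaction 2 has the more negative ΔH; |ΔH_1 − ΔH_2| = 56 kJ.

Reaction 2, by 56 kJ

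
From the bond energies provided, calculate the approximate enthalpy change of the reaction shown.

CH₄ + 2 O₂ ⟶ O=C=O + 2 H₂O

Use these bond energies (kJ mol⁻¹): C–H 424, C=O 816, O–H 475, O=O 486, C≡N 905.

Bonds broken (reactants):
  C–H: 4 × 424 = 1696
  O=O: 2 × 486 = 972
  Σ(broken) = 2668 kJ
Bonds formed (products):
  C=O: 2 × 816 = 1632
  O–H: 4 × 475 = 1900
  Σ(formed) = 3532 kJ
ΔH = Σ(broken) − Σ(formed) = 2668 − 3532 = −864 kJ

ΔH ≈ −864 kJ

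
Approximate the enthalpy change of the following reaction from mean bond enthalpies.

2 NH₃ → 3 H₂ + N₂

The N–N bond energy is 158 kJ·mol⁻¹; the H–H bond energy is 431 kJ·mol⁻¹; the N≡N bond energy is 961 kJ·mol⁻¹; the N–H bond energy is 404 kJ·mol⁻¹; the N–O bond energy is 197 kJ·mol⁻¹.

ΔH ≈ +170 kJ

Bonds broken (reactants):
  N–H: 6 × 404 = 2424
  Σ(broken) = 2424 kJ
Bonds formed (products):
  H–H: 3 × 431 = 1293
  N≡N: 1 × 961 = 961
  Σ(formed) = 2254 kJ
ΔH = Σ(broken) − Σ(formed) = 2424 − 2254 = +170 kJ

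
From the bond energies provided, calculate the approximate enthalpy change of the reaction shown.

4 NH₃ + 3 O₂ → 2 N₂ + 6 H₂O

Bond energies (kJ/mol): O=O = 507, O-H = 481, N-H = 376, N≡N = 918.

Bonds broken (reactants):
  N-H: 12 × 376 = 4512
  O=O: 3 × 507 = 1521
  Σ(broken) = 6033 kJ
Bonds formed (products):
  N≡N: 2 × 918 = 1836
  O-H: 12 × 481 = 5772
  Σ(formed) = 7608 kJ
ΔH = Σ(broken) − Σ(formed) = 6033 − 7608 = −1575 kJ

ΔH ≈ −1575 kJ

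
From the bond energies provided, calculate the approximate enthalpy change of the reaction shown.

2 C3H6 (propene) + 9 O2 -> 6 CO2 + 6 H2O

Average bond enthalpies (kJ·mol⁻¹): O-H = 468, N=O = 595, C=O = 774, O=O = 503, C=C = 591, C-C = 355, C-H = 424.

Bonds broken (reactants):
  C-C: 2 × 355 = 710
  C-H: 12 × 424 = 5088
  C=C: 2 × 591 = 1182
  O=O: 9 × 503 = 4527
  Σ(broken) = 11507 kJ
Bonds formed (products):
  C=O: 12 × 774 = 9288
  O-H: 12 × 468 = 5616
  Σ(formed) = 14904 kJ
ΔH = Σ(broken) − Σ(formed) = 11507 − 14904 = −3397 kJ

ΔH ≈ −3397 kJ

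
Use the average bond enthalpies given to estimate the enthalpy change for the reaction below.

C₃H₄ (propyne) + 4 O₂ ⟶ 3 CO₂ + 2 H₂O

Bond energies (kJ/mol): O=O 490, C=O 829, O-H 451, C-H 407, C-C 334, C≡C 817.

Bonds broken (reactants):
  C≡C: 1 × 817 = 817
  C-C: 1 × 334 = 334
  C-H: 4 × 407 = 1628
  O=O: 4 × 490 = 1960
  Σ(broken) = 4739 kJ
Bonds formed (products):
  C=O: 6 × 829 = 4974
  O-H: 4 × 451 = 1804
  Σ(formed) = 6778 kJ
ΔH = Σ(broken) − Σ(formed) = 4739 − 6778 = −2039 kJ

ΔH ≈ −2039 kJ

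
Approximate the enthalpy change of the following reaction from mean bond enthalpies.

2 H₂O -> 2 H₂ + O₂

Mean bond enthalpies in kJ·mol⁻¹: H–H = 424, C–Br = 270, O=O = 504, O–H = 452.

Bonds broken (reactants):
  O–H: 4 × 452 = 1808
  Σ(broken) = 1808 kJ
Bonds formed (products):
  H–H: 2 × 424 = 848
  O=O: 1 × 504 = 504
  Σ(formed) = 1352 kJ
ΔH = Σ(broken) − Σ(formed) = 1808 − 1352 = +456 kJ

ΔH ≈ +456 kJ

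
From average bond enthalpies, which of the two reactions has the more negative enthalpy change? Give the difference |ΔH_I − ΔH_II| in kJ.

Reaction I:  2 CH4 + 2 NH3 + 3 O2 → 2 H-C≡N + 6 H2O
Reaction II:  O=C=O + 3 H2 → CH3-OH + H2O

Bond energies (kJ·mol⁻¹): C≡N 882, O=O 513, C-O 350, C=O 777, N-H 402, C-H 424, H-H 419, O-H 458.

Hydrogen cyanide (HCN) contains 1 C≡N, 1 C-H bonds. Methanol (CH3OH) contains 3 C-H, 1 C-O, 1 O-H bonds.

Reaction I, by 580 kJ

Reaction I:
  Bonds broken (reactants):
    C-H: 8 × 424 = 3392
    N-H: 6 × 402 = 2412
    O=O: 3 × 513 = 1539
    Σ(broken) = 7343 kJ
  Bonds formed (products):
    C≡N: 2 × 882 = 1764
    C-H: 2 × 424 = 848
    O-H: 12 × 458 = 5496
    Σ(formed) = 8108 kJ
  ΔH_I = 7343 − 8108 = −765 kJ
Reaction II:
  Bonds broken (reactants):
    C=O: 2 × 777 = 1554
    H-H: 3 × 419 = 1257
    Σ(broken) = 2811 kJ
  Bonds formed (products):
    C-H: 3 × 424 = 1272
    C-O: 1 × 350 = 350
    O-H: 3 × 458 = 1374
    Σ(formed) = 2996 kJ
  ΔH_II = 2811 − 2996 = −185 kJ
ΔH_I − ΔH_II = −580 kJ, so reaction I has the more negative ΔH; |ΔH_I − ΔH_II| = 580 kJ.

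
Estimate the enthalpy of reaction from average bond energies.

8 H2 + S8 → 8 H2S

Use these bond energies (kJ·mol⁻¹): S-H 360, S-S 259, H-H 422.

ΔH ≈ −312 kJ

Bonds broken (reactants):
  H-H: 8 × 422 = 3376
  S-S: 8 × 259 = 2072
  Σ(broken) = 5448 kJ
Bonds formed (products):
  S-H: 16 × 360 = 5760
  Σ(formed) = 5760 kJ
ΔH = Σ(broken) − Σ(formed) = 5448 − 5760 = −312 kJ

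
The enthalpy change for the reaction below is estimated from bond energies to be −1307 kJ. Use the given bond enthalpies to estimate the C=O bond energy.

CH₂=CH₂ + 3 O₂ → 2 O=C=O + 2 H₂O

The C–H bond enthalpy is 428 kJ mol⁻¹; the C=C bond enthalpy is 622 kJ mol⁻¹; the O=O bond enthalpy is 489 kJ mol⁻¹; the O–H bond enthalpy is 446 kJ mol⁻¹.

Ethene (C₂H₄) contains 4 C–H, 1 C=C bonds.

D(C=O) ≈ 831 kJ/mol

Let D be the C=O bond energy.
Σ(broken) = 4×428 + 1×622 + 3×489 = 3801
Σ(formed) = 4×D + 4×446 = 1784 + 4D
ΔH = Σ(broken) − Σ(formed) = (3801) − (1784 + 4D) = +2017 − 4D
Setting this equal to −1307 kJ gives 4D = 3324, so D = 831 kJ/mol.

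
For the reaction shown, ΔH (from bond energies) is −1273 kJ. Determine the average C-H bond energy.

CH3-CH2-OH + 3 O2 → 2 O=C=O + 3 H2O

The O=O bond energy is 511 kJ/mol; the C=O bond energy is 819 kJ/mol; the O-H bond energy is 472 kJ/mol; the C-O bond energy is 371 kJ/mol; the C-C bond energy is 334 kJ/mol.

Let D be the C-H bond energy.
Σ(broken) = 1×334 + 5×D + 1×371 + 1×472 + 3×511 = 2710 + 5D
Σ(formed) = 4×819 + 6×472 = 6108
ΔH = Σ(broken) − Σ(formed) = (2710 + 5D) − (6108) = −3398 + 5D
Setting this equal to −1273 kJ gives 5D = 2125, so D = 425 kJ/mol.

D(C-H) ≈ 425 kJ/mol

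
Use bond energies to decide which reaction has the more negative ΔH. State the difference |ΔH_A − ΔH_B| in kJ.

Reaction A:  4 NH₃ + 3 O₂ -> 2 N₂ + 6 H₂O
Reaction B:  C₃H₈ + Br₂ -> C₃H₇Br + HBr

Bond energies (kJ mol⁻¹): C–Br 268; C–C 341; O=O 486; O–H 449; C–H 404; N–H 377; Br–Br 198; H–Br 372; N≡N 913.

Reaction A:
  Bonds broken (reactants):
    N–H: 12 × 377 = 4524
    O=O: 3 × 486 = 1458
    Σ(broken) = 5982 kJ
  Bonds formed (products):
    N≡N: 2 × 913 = 1826
    O–H: 12 × 449 = 5388
    Σ(formed) = 7214 kJ
  ΔH_A = 5982 − 7214 = −1232 kJ
Reaction B:
  Bonds broken (reactants):
    Br–Br: 1 × 198 = 198
    C–C: 2 × 341 = 682
    C–H: 8 × 404 = 3232
    Σ(broken) = 4112 kJ
  Bonds formed (products):
    C–Br: 1 × 268 = 268
    C–C: 2 × 341 = 682
    C–H: 7 × 404 = 2828
    H–Br: 1 × 372 = 372
    Σ(formed) = 4150 kJ
  ΔH_B = 4112 − 4150 = −38 kJ
ΔH_A − ΔH_B = −1194 kJ, so reaction A has the more negative ΔH; |ΔH_A − ΔH_B| = 1194 kJ.

Reaction A, by 1194 kJ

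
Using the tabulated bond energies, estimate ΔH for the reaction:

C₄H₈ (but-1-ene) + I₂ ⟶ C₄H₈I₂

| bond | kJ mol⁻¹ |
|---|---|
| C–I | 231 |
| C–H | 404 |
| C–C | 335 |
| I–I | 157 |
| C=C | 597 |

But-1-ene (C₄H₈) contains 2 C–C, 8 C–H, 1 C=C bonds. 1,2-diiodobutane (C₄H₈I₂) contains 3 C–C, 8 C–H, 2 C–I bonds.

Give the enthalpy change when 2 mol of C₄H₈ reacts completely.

Bonds broken (reactants):
  C–C: 2 × 335 = 670
  C–H: 8 × 404 = 3232
  C=C: 1 × 597 = 597
  I–I: 1 × 157 = 157
  Σ(broken) = 4656 kJ
Bonds formed (products):
  C–C: 3 × 335 = 1005
  C–H: 8 × 404 = 3232
  C–I: 2 × 231 = 462
  Σ(formed) = 4699 kJ
ΔH = Σ(broken) − Σ(formed) = 4656 − 4699 = −43 kJ
For 2× the reaction as written: 2 × (−43) = −86 kJ

ΔH = −86 kJ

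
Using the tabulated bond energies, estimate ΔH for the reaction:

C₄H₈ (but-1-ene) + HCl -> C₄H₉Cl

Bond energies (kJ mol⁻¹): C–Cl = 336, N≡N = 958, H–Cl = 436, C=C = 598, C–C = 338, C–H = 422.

Bonds broken (reactants):
  C–C: 2 × 338 = 676
  C–H: 8 × 422 = 3376
  C=C: 1 × 598 = 598
  H–Cl: 1 × 436 = 436
  Σ(broken) = 5086 kJ
Bonds formed (products):
  C–C: 3 × 338 = 1014
  C–Cl: 1 × 336 = 336
  C–H: 9 × 422 = 3798
  Σ(formed) = 5148 kJ
ΔH = Σ(broken) − Σ(formed) = 5086 − 5148 = −62 kJ

ΔH ≈ −62 kJ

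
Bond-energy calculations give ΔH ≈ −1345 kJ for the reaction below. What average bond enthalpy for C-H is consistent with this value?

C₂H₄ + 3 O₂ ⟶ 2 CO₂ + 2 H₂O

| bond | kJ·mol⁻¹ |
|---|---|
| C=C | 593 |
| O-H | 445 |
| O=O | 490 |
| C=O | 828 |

D(C-H) ≈ 421 kJ/mol

Let D be the C-H bond energy.
Σ(broken) = 4×D + 1×593 + 3×490 = 2063 + 4D
Σ(formed) = 4×828 + 4×445 = 5092
ΔH = Σ(broken) − Σ(formed) = (2063 + 4D) − (5092) = −3029 + 4D
Setting this equal to −1345 kJ gives 4D = 1684, so D = 421 kJ/mol.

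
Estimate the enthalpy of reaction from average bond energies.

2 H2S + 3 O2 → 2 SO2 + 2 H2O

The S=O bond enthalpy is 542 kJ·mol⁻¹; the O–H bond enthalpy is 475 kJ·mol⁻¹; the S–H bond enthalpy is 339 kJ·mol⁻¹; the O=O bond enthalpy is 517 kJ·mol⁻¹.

Bonds broken (reactants):
  O=O: 3 × 517 = 1551
  S–H: 4 × 339 = 1356
  Σ(broken) = 2907 kJ
Bonds formed (products):
  O–H: 4 × 475 = 1900
  S=O: 4 × 542 = 2168
  Σ(formed) = 4068 kJ
ΔH = Σ(broken) − Σ(formed) = 2907 − 4068 = −1161 kJ

ΔH ≈ −1161 kJ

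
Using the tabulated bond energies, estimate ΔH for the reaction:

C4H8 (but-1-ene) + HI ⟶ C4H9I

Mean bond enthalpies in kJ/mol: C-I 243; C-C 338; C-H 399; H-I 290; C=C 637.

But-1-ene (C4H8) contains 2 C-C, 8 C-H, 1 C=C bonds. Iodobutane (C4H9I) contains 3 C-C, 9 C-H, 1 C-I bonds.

ΔH ≈ −53 kJ

Bonds broken (reactants):
  C-C: 2 × 338 = 676
  C-H: 8 × 399 = 3192
  C=C: 1 × 637 = 637
  H-I: 1 × 290 = 290
  Σ(broken) = 4795 kJ
Bonds formed (products):
  C-C: 3 × 338 = 1014
  C-H: 9 × 399 = 3591
  C-I: 1 × 243 = 243
  Σ(formed) = 4848 kJ
ΔH = Σ(broken) − Σ(formed) = 4795 − 4848 = −53 kJ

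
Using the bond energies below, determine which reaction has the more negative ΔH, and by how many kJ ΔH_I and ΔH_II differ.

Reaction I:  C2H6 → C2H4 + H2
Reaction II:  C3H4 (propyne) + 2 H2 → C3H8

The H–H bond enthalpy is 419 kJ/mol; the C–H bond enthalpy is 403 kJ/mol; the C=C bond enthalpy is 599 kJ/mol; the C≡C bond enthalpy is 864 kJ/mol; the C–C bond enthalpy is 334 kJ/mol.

Reaction I:
  Bonds broken (reactants):
    C–C: 1 × 334 = 334
    C–H: 6 × 403 = 2418
    Σ(broken) = 2752 kJ
  Bonds formed (products):
    C–H: 4 × 403 = 1612
    C=C: 1 × 599 = 599
    H–H: 1 × 419 = 419
    Σ(formed) = 2630 kJ
  ΔH_I = 2752 − 2630 = +122 kJ
Reaction II:
  Bonds broken (reactants):
    C≡C: 1 × 864 = 864
    C–C: 1 × 334 = 334
    C–H: 4 × 403 = 1612
    H–H: 2 × 419 = 838
    Σ(broken) = 3648 kJ
  Bonds formed (products):
    C–C: 2 × 334 = 668
    C–H: 8 × 403 = 3224
    Σ(formed) = 3892 kJ
  ΔH_II = 3648 − 3892 = −244 kJ
ΔH_I − ΔH_II = +366 kJ, so reaction II has the more negative ΔH; |ΔH_I − ΔH_II| = 366 kJ.

Reaction II, by 366 kJ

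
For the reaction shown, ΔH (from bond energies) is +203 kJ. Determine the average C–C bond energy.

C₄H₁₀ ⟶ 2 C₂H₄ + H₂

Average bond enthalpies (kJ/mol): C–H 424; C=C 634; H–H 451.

D(C–C) ≈ 358 kJ/mol

Let D be the C–C bond energy.
Σ(broken) = 3×D + 10×424 = 4240 + 3D
Σ(formed) = 8×424 + 2×634 + 1×451 = 5111
ΔH = Σ(broken) − Σ(formed) = (4240 + 3D) − (5111) = −871 + 3D
Setting this equal to +203 kJ gives 3D = 1074, so D = 358 kJ/mol.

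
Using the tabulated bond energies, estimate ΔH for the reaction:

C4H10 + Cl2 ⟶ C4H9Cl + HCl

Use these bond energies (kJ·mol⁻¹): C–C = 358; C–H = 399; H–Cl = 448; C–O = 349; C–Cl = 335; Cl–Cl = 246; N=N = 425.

Bonds broken (reactants):
  C–C: 3 × 358 = 1074
  C–H: 10 × 399 = 3990
  Cl–Cl: 1 × 246 = 246
  Σ(broken) = 5310 kJ
Bonds formed (products):
  C–C: 3 × 358 = 1074
  C–Cl: 1 × 335 = 335
  C–H: 9 × 399 = 3591
  H–Cl: 1 × 448 = 448
  Σ(formed) = 5448 kJ
ΔH = Σ(broken) − Σ(formed) = 5310 − 5448 = −138 kJ

ΔH ≈ −138 kJ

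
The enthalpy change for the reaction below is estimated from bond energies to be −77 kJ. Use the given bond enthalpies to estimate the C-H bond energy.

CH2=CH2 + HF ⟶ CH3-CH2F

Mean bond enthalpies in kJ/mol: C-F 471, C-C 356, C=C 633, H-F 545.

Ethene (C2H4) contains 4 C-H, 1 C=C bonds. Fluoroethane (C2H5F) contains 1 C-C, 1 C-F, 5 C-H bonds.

D(C-H) ≈ 428 kJ/mol

Let D be the C-H bond energy.
Σ(broken) = 4×D + 1×633 + 1×545 = 1178 + 4D
Σ(formed) = 1×356 + 1×471 + 5×D = 827 + 5D
ΔH = Σ(broken) − Σ(formed) = (1178 + 4D) − (827 + 5D) = +351 − D
Setting this equal to −77 kJ gives D = 428 kJ/mol.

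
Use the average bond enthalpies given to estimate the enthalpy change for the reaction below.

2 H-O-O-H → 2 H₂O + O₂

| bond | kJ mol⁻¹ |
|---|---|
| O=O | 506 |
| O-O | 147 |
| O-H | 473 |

ΔH ≈ −212 kJ

Bonds broken (reactants):
  O-H: 4 × 473 = 1892
  O-O: 2 × 147 = 294
  Σ(broken) = 2186 kJ
Bonds formed (products):
  O-H: 4 × 473 = 1892
  O=O: 1 × 506 = 506
  Σ(formed) = 2398 kJ
ΔH = Σ(broken) − Σ(formed) = 2186 − 2398 = −212 kJ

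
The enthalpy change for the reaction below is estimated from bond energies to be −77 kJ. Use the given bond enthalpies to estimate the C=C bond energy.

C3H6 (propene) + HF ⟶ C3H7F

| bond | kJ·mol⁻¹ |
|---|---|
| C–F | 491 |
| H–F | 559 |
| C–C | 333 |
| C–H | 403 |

D(C=C) ≈ 591 kJ/mol

Let D be the C=C bond energy.
Σ(broken) = 1×333 + 6×403 + 1×D + 1×559 = 3310 + D
Σ(formed) = 2×333 + 1×491 + 7×403 = 3978
ΔH = Σ(broken) − Σ(formed) = (3310 + D) − (3978) = −668 + D
Setting this equal to −77 kJ gives D = 591 kJ/mol.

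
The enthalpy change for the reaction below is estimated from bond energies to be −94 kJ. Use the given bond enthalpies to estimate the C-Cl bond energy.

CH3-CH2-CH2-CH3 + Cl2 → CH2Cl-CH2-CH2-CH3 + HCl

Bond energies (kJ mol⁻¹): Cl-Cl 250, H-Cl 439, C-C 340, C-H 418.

D(C-Cl) ≈ 323 kJ/mol

Let D be the C-Cl bond energy.
Σ(broken) = 3×340 + 10×418 + 1×250 = 5450
Σ(formed) = 3×340 + 1×D + 9×418 + 1×439 = 5221 + D
ΔH = Σ(broken) − Σ(formed) = (5450) − (5221 + D) = +229 − D
Setting this equal to −94 kJ gives D = 323 kJ/mol.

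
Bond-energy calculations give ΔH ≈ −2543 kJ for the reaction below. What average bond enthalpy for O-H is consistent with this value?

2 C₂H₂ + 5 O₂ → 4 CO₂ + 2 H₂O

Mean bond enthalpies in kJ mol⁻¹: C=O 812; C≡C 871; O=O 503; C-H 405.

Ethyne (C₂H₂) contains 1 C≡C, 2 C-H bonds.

Let D be the O-H bond energy.
Σ(broken) = 2×871 + 4×405 + 5×503 = 5877
Σ(formed) = 8×812 + 4×D = 6496 + 4D
ΔH = Σ(broken) − Σ(formed) = (5877) − (6496 + 4D) = −619 − 4D
Setting this equal to −2543 kJ gives 4D = 1924, so D = 481 kJ/mol.

D(O-H) ≈ 481 kJ/mol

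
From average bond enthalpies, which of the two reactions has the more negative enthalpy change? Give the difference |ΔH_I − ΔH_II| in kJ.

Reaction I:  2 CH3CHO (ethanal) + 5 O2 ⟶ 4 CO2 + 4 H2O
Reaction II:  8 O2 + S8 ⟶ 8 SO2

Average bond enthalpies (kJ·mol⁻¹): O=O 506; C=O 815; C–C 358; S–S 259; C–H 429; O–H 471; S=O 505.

Reaction I, by 20 kJ

Reaction I:
  Bonds broken (reactants):
    C–C: 2 × 358 = 716
    C–H: 8 × 429 = 3432
    C=O: 2 × 815 = 1630
    O=O: 5 × 506 = 2530
    Σ(broken) = 8308 kJ
  Bonds formed (products):
    C=O: 8 × 815 = 6520
    O–H: 8 × 471 = 3768
    Σ(formed) = 10288 kJ
  ΔH_I = 8308 − 10288 = −1980 kJ
Reaction II:
  Bonds broken (reactants):
    O=O: 8 × 506 = 4048
    S–S: 8 × 259 = 2072
    Σ(broken) = 6120 kJ
  Bonds formed (products):
    S=O: 16 × 505 = 8080
    Σ(formed) = 8080 kJ
  ΔH_II = 6120 − 8080 = −1960 kJ
ΔH_I − ΔH_II = −20 kJ, so reaction I has the more negative ΔH; |ΔH_I − ΔH_II| = 20 kJ.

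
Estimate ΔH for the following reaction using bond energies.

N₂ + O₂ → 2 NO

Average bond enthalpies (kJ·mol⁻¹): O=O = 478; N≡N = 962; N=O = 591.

ΔH ≈ +258 kJ

Bonds broken (reactants):
  N≡N: 1 × 962 = 962
  O=O: 1 × 478 = 478
  Σ(broken) = 1440 kJ
Bonds formed (products):
  N=O: 2 × 591 = 1182
  Σ(formed) = 1182 kJ
ΔH = Σ(broken) − Σ(formed) = 1440 − 1182 = +258 kJ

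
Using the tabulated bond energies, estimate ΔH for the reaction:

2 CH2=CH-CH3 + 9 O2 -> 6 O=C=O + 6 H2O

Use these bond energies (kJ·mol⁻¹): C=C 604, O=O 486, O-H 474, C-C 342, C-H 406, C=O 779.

ΔH ≈ −3898 kJ

Bonds broken (reactants):
  C-C: 2 × 342 = 684
  C-H: 12 × 406 = 4872
  C=C: 2 × 604 = 1208
  O=O: 9 × 486 = 4374
  Σ(broken) = 11138 kJ
Bonds formed (products):
  C=O: 12 × 779 = 9348
  O-H: 12 × 474 = 5688
  Σ(formed) = 15036 kJ
ΔH = Σ(broken) − Σ(formed) = 11138 − 15036 = −3898 kJ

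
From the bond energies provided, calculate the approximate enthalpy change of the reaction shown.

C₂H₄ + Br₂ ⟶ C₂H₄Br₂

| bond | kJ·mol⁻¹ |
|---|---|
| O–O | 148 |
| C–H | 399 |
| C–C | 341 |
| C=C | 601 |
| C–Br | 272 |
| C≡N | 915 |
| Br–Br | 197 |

Bonds broken (reactants):
  Br–Br: 1 × 197 = 197
  C–H: 4 × 399 = 1596
  C=C: 1 × 601 = 601
  Σ(broken) = 2394 kJ
Bonds formed (products):
  C–Br: 2 × 272 = 544
  C–C: 1 × 341 = 341
  C–H: 4 × 399 = 1596
  Σ(formed) = 2481 kJ
ΔH = Σ(broken) − Σ(formed) = 2394 − 2481 = −87 kJ

ΔH ≈ −87 kJ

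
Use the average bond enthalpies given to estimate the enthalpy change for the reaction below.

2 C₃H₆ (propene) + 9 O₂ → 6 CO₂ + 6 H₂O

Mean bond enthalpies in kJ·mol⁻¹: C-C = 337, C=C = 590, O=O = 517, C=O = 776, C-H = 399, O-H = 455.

ΔH ≈ −3477 kJ

Bonds broken (reactants):
  C-C: 2 × 337 = 674
  C-H: 12 × 399 = 4788
  C=C: 2 × 590 = 1180
  O=O: 9 × 517 = 4653
  Σ(broken) = 11295 kJ
Bonds formed (products):
  C=O: 12 × 776 = 9312
  O-H: 12 × 455 = 5460
  Σ(formed) = 14772 kJ
ΔH = Σ(broken) − Σ(formed) = 11295 − 14772 = −3477 kJ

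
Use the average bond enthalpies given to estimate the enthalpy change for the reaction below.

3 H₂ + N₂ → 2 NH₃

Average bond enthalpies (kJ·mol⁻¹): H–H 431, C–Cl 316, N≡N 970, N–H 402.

Bonds broken (reactants):
  H–H: 3 × 431 = 1293
  N≡N: 1 × 970 = 970
  Σ(broken) = 2263 kJ
Bonds formed (products):
  N–H: 6 × 402 = 2412
  Σ(formed) = 2412 kJ
ΔH = Σ(broken) − Σ(formed) = 2263 − 2412 = −149 kJ

ΔH ≈ −149 kJ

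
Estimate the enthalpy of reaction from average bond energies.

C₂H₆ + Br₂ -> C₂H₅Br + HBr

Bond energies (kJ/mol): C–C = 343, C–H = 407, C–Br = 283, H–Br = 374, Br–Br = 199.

ΔH ≈ −51 kJ

Bonds broken (reactants):
  Br–Br: 1 × 199 = 199
  C–C: 1 × 343 = 343
  C–H: 6 × 407 = 2442
  Σ(broken) = 2984 kJ
Bonds formed (products):
  C–Br: 1 × 283 = 283
  C–C: 1 × 343 = 343
  C–H: 5 × 407 = 2035
  H–Br: 1 × 374 = 374
  Σ(formed) = 3035 kJ
ΔH = Σ(broken) − Σ(formed) = 2984 − 3035 = −51 kJ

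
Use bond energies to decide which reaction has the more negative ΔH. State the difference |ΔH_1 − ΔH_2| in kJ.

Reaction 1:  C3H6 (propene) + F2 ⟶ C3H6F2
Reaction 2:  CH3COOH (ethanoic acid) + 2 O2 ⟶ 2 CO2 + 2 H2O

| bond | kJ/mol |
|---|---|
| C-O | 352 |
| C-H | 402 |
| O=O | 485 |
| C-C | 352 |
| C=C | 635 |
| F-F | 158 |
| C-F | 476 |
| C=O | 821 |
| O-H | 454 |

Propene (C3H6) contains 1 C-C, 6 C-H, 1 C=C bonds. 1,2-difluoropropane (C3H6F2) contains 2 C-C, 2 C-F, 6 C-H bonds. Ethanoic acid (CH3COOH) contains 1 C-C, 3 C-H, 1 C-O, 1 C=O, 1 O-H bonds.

Reaction 2, by 434 kJ

Reaction 1:
  Bonds broken (reactants):
    C-C: 1 × 352 = 352
    C-H: 6 × 402 = 2412
    C=C: 1 × 635 = 635
    F-F: 1 × 158 = 158
    Σ(broken) = 3557 kJ
  Bonds formed (products):
    C-C: 2 × 352 = 704
    C-F: 2 × 476 = 952
    C-H: 6 × 402 = 2412
    Σ(formed) = 4068 kJ
  ΔH_1 = 3557 − 4068 = −511 kJ
Reaction 2:
  Bonds broken (reactants):
    C-C: 1 × 352 = 352
    C-H: 3 × 402 = 1206
    C-O: 1 × 352 = 352
    C=O: 1 × 821 = 821
    O-H: 1 × 454 = 454
    O=O: 2 × 485 = 970
    Σ(broken) = 4155 kJ
  Bonds formed (products):
    C=O: 4 × 821 = 3284
    O-H: 4 × 454 = 1816
    Σ(formed) = 5100 kJ
  ΔH_2 = 4155 − 5100 = −945 kJ
ΔH_1 − ΔH_2 = +434 kJ, so reaction 2 has the more negative ΔH; |ΔH_1 − ΔH_2| = 434 kJ.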